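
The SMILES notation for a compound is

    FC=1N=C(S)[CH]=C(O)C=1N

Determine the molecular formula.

C5H5FN2OS

Walk through each heavy atom and fill implicit hydrogens from standard valence (C 4, N 3, O 2, S 2, halogen 1):
  atom 1: F (halogen, monovalent) → 0 H
  atom 2: C, bond orders sum to 4 (valence 4) → 0 H
  atom 3: N, bond orders sum to 3 (valence 3) → 0 H
  atom 4: C, bond orders sum to 4 (valence 4) → 0 H
  atom 5: S, bond orders sum to 1 (valence 2) → 1 H
  atom 6: C with explicit H count 1
  atom 7: C, bond orders sum to 4 (valence 4) → 0 H
  atom 8: O, bond orders sum to 1 (valence 2) → 1 H
  atom 9: C, bond orders sum to 4 (valence 4) → 0 H
  atom 10: N, bond orders sum to 1 (valence 3) → 2 H
Totals → C:5, H:5, F:1, N:2, O:1, S:1.
In Hill order: C5H5FN2OS.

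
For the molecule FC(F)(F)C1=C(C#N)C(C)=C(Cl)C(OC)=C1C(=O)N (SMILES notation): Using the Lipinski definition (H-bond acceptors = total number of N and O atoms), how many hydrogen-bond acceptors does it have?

N atoms: 2; O atoms: 2.
Lipinski HBA = 2 + 2 = 4.

4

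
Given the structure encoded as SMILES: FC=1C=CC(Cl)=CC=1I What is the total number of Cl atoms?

Scan the SMILES for Cl atoms (remember two-letter symbols like Cl and Br are single atoms).
Chlorine count: 1.

1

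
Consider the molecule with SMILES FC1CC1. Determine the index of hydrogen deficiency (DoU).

Degree of unsaturation = (number of rings) + (number of π bonds).
Ring closures in the SMILES: 1.
π bonds: none → 0 DoU from unsaturation.
Total DoU = 1 + 0 = 1.

1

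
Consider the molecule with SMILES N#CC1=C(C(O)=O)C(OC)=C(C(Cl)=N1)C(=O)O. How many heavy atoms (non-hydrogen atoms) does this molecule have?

Every atom symbol written in the SMILES (organic subset) is one heavy atom; implicit H are not written.
Heavy atoms by element → C:9, Cl:1, N:2, O:5.
Total: 17.

17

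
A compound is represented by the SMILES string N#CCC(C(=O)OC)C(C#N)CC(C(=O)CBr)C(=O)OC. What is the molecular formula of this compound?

Walk through each heavy atom and fill implicit hydrogens from standard valence (C 4, N 3, O 2, S 2, halogen 1):
  atom 1: N, bond orders sum to 3 (valence 3) → 0 H
  atom 2: C, bond orders sum to 4 (valence 4) → 0 H
  atom 3: C, bond orders sum to 2 (valence 4) → 2 H
  atom 4: C, bond orders sum to 3 (valence 4) → 1 H
  atom 5: C, bond orders sum to 4 (valence 4) → 0 H
  atom 6: O, bond orders sum to 2 (valence 2) → 0 H
  atom 7: O, bond orders sum to 2 (valence 2) → 0 H
  atom 8: C, bond orders sum to 1 (valence 4) → 3 H
  atom 9: C, bond orders sum to 3 (valence 4) → 1 H
  atom 10: C, bond orders sum to 4 (valence 4) → 0 H
  atom 11: N, bond orders sum to 3 (valence 3) → 0 H
  atom 12: C, bond orders sum to 2 (valence 4) → 2 H
  atom 13: C, bond orders sum to 3 (valence 4) → 1 H
  atom 14: C, bond orders sum to 4 (valence 4) → 0 H
  atom 15: O, bond orders sum to 2 (valence 2) → 0 H
  atom 16: C, bond orders sum to 2 (valence 4) → 2 H
  atom 17: Br (halogen, monovalent) → 0 H
  atom 18: C, bond orders sum to 4 (valence 4) → 0 H
  atom 19: O, bond orders sum to 2 (valence 2) → 0 H
  atom 20: O, bond orders sum to 2 (valence 2) → 0 H
  atom 21: C, bond orders sum to 1 (valence 4) → 3 H
Totals → C:13, H:15, Br:1, N:2, O:5.

C13H15BrN2O5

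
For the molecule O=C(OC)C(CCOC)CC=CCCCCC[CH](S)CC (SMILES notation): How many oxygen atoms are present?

Scan the SMILES for O atoms (remember two-letter symbols like Cl and Br are single atoms).
Oxygen count: 3.

3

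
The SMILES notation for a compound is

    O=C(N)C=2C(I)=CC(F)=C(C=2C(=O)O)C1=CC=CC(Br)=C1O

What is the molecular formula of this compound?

Walk through each heavy atom and fill implicit hydrogens from standard valence (C 4, N 3, O 2, S 2, halogen 1):
  atom 1: O, bond orders sum to 2 (valence 2) → 0 H
  atom 2: C, bond orders sum to 4 (valence 4) → 0 H
  atom 3: N, bond orders sum to 1 (valence 3) → 2 H
  atom 4: C, bond orders sum to 4 (valence 4) → 0 H
  atom 5: C, bond orders sum to 4 (valence 4) → 0 H
  atom 6: I (halogen, monovalent) → 0 H
  atom 7: C, bond orders sum to 3 (valence 4) → 1 H
  atom 8: C, bond orders sum to 4 (valence 4) → 0 H
  atom 9: F (halogen, monovalent) → 0 H
  atom 10: C, bond orders sum to 4 (valence 4) → 0 H
  atom 11: C, bond orders sum to 4 (valence 4) → 0 H
  atom 12: C, bond orders sum to 4 (valence 4) → 0 H
  atom 13: O, bond orders sum to 2 (valence 2) → 0 H
  atom 14: O, bond orders sum to 1 (valence 2) → 1 H
  atom 15: C, bond orders sum to 4 (valence 4) → 0 H
  atom 16: C, bond orders sum to 3 (valence 4) → 1 H
  atom 17: C, bond orders sum to 3 (valence 4) → 1 H
  atom 18: C, bond orders sum to 3 (valence 4) → 1 H
  atom 19: C, bond orders sum to 4 (valence 4) → 0 H
  atom 20: Br (halogen, monovalent) → 0 H
  atom 21: C, bond orders sum to 4 (valence 4) → 0 H
  atom 22: O, bond orders sum to 1 (valence 2) → 1 H
Totals → C:14, H:8, Br:1, F:1, I:1, N:1, O:4.

C14H8BrFINO4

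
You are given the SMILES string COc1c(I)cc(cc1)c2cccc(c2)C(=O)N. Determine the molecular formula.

C14H12INO2

Walk through each heavy atom and fill implicit hydrogens from standard valence (C 4, N 3, O 2, S 2, halogen 1); for lowercase aromatic atoms, an aromatic c carries 1 H when it has two neighbours and 0 H with three, and aromatic n carries 0 H:
  atom 1: C, bond orders sum to 1 (valence 4) → 3 H
  atom 2: O, bond orders sum to 2 (valence 2) → 0 H
  atom 3: aromatic c, 3 neighbours → 0 H
  atom 4: aromatic c, 3 neighbours → 0 H
  atom 5: I (halogen, monovalent) → 0 H
  atom 6: aromatic c, 2 neighbours → 1 H
  atom 7: aromatic c, 3 neighbours → 0 H
  atom 8: aromatic c, 2 neighbours → 1 H
  atom 9: aromatic c, 2 neighbours → 1 H
  atom 10: aromatic c, 3 neighbours → 0 H
  atom 11: aromatic c, 2 neighbours → 1 H
  atom 12: aromatic c, 2 neighbours → 1 H
  atom 13: aromatic c, 2 neighbours → 1 H
  atom 14: aromatic c, 3 neighbours → 0 H
  atom 15: aromatic c, 2 neighbours → 1 H
  atom 16: C, bond orders sum to 4 (valence 4) → 0 H
  atom 17: O, bond orders sum to 2 (valence 2) → 0 H
  atom 18: N, bond orders sum to 1 (valence 3) → 2 H
Totals → C:14, H:12, I:1, N:1, O:2.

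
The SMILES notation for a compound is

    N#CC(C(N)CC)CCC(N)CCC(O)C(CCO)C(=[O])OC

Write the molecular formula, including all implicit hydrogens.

C16H31N3O4

Walk through each heavy atom and fill implicit hydrogens from standard valence (C 4, N 3, O 2, S 2, halogen 1):
  atom 1: N, bond orders sum to 3 (valence 3) → 0 H
  atom 2: C, bond orders sum to 4 (valence 4) → 0 H
  atom 3: C, bond orders sum to 3 (valence 4) → 1 H
  atom 4: C, bond orders sum to 3 (valence 4) → 1 H
  atom 5: N, bond orders sum to 1 (valence 3) → 2 H
  atom 6: C, bond orders sum to 2 (valence 4) → 2 H
  atom 7: C, bond orders sum to 1 (valence 4) → 3 H
  atom 8: C, bond orders sum to 2 (valence 4) → 2 H
  atom 9: C, bond orders sum to 2 (valence 4) → 2 H
  atom 10: C, bond orders sum to 3 (valence 4) → 1 H
  atom 11: N, bond orders sum to 1 (valence 3) → 2 H
  atom 12: C, bond orders sum to 2 (valence 4) → 2 H
  atom 13: C, bond orders sum to 2 (valence 4) → 2 H
  atom 14: C, bond orders sum to 3 (valence 4) → 1 H
  atom 15: O, bond orders sum to 1 (valence 2) → 1 H
  atom 16: C, bond orders sum to 3 (valence 4) → 1 H
  atom 17: C, bond orders sum to 2 (valence 4) → 2 H
  atom 18: C, bond orders sum to 2 (valence 4) → 2 H
  atom 19: O, bond orders sum to 1 (valence 2) → 1 H
  atom 20: C, bond orders sum to 4 (valence 4) → 0 H
  atom 21: O with explicit H count 0
  atom 22: O, bond orders sum to 2 (valence 2) → 0 H
  atom 23: C, bond orders sum to 1 (valence 4) → 3 H
Totals → C:16, H:31, N:3, O:4.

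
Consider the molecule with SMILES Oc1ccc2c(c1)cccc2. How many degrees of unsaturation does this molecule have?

Molecular formula: C10H8O.
DoU = (2C + 2 + N − H − X) / 2, where X is the halogen count and O/S are ignored.
    = (2·10 + 2 + 0 − 8 − 0) / 2 = 14 / 2 = 7.

7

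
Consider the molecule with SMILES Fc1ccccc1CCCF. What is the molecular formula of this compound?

Walk through each heavy atom and fill implicit hydrogens from standard valence (C 4, N 3, O 2, S 2, halogen 1); for lowercase aromatic atoms, an aromatic c carries 1 H when it has two neighbours and 0 H with three, and aromatic n carries 0 H:
  atom 1: F (halogen, monovalent) → 0 H
  atom 2: aromatic c, 3 neighbours → 0 H
  atom 3: aromatic c, 2 neighbours → 1 H
  atom 4: aromatic c, 2 neighbours → 1 H
  atom 5: aromatic c, 2 neighbours → 1 H
  atom 6: aromatic c, 2 neighbours → 1 H
  atom 7: aromatic c, 3 neighbours → 0 H
  atom 8: C, bond orders sum to 2 (valence 4) → 2 H
  atom 9: C, bond orders sum to 2 (valence 4) → 2 H
  atom 10: C, bond orders sum to 2 (valence 4) → 2 H
  atom 11: F (halogen, monovalent) → 0 H
Totals → C:9, H:10, F:2.
In Hill order: C9H10F2.

C9H10F2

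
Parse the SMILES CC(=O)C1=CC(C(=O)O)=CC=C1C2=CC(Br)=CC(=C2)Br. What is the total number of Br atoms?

Scan the SMILES for Br atoms (remember two-letter symbols like Cl and Br are single atoms).
Bromine count: 2.

2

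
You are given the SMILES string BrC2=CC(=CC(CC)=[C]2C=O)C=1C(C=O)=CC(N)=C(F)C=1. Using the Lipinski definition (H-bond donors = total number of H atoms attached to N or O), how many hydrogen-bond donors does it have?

Donors: find every N or O and count the H atoms it carries.
  atom 11 (O): bond orders sum to 2 → 0 H
  atom 15 (O): bond orders sum to 2 → 0 H
  atom 18 (N): bond orders sum to 1 → 2 H
Lipinski HBD = 2.

2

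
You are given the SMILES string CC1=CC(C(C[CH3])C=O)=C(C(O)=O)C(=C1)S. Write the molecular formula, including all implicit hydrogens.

Walk through each heavy atom and fill implicit hydrogens from standard valence (C 4, N 3, O 2, S 2, halogen 1):
  atom 1: C, bond orders sum to 1 (valence 4) → 3 H
  atom 2: C, bond orders sum to 4 (valence 4) → 0 H
  atom 3: C, bond orders sum to 3 (valence 4) → 1 H
  atom 4: C, bond orders sum to 4 (valence 4) → 0 H
  atom 5: C, bond orders sum to 3 (valence 4) → 1 H
  atom 6: C, bond orders sum to 2 (valence 4) → 2 H
  atom 7: C with explicit H count 3
  atom 8: C, bond orders sum to 3 (valence 4) → 1 H
  atom 9: O, bond orders sum to 2 (valence 2) → 0 H
  atom 10: C, bond orders sum to 4 (valence 4) → 0 H
  atom 11: C, bond orders sum to 4 (valence 4) → 0 H
  atom 12: O, bond orders sum to 1 (valence 2) → 1 H
  atom 13: O, bond orders sum to 2 (valence 2) → 0 H
  atom 14: C, bond orders sum to 4 (valence 4) → 0 H
  atom 15: C, bond orders sum to 3 (valence 4) → 1 H
  atom 16: S, bond orders sum to 1 (valence 2) → 1 H
Totals → C:12, H:14, O:3, S:1.

C12H14O3S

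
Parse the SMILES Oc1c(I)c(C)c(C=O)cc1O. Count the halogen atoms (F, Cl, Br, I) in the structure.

Halogen atoms appear at heavy-atom position 4 (1×I).
Other groups present: 1 aldehyde, 2 hydroxyl.
Halogen count: 1.

1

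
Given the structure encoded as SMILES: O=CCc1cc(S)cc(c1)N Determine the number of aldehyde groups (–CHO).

1

The aldehyde motif appears at heavy-atom position 2 in the SMILES.
Other groups present: 1 primary amine, 1 thiol.
Aldehyde count: 1.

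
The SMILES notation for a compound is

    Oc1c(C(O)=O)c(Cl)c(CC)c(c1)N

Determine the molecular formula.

Walk through each heavy atom and fill implicit hydrogens from standard valence (C 4, N 3, O 2, S 2, halogen 1); for lowercase aromatic atoms, an aromatic c carries 1 H when it has two neighbours and 0 H with three, and aromatic n carries 0 H:
  atom 1: O, bond orders sum to 1 (valence 2) → 1 H
  atom 2: aromatic c, 3 neighbours → 0 H
  atom 3: aromatic c, 3 neighbours → 0 H
  atom 4: C, bond orders sum to 4 (valence 4) → 0 H
  atom 5: O, bond orders sum to 1 (valence 2) → 1 H
  atom 6: O, bond orders sum to 2 (valence 2) → 0 H
  atom 7: aromatic c, 3 neighbours → 0 H
  atom 8: Cl (halogen, monovalent) → 0 H
  atom 9: aromatic c, 3 neighbours → 0 H
  atom 10: C, bond orders sum to 2 (valence 4) → 2 H
  atom 11: C, bond orders sum to 1 (valence 4) → 3 H
  atom 12: aromatic c, 3 neighbours → 0 H
  atom 13: aromatic c, 2 neighbours → 1 H
  atom 14: N, bond orders sum to 1 (valence 3) → 2 H
Totals → C:9, H:10, Cl:1, N:1, O:3.

C9H10ClNO3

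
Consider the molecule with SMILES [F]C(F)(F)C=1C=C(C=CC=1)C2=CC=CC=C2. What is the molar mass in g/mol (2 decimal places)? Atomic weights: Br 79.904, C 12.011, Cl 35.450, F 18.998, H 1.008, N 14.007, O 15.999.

First, the molecular formula is C13H9F3 (counting implicit H from valence).
  C: 13 × 12.011 = 156.143
  F: 3 × 18.998 = 56.994
  H: 9 × 1.008 = 9.072
Sum: 13×12.011 + 3×18.998 + 9×1.008 = 222.209 → 222.21 g/mol.

222.21 g/mol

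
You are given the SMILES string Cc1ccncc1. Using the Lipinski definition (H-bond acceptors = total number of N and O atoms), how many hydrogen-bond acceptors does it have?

N atoms: 1; O atoms: 0.
Lipinski HBA = 1 + 0 = 1.

1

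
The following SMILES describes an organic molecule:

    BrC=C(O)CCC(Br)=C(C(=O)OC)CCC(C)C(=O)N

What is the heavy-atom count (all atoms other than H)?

20

Every atom symbol written in the SMILES (organic subset) is one heavy atom; implicit H are not written.
Heavy atoms by element → Br:2, C:13, N:1, O:4.
Total: 20.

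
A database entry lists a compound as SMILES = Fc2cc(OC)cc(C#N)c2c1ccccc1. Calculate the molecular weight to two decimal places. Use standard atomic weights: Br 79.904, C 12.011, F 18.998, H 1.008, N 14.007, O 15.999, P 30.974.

227.24 g/mol

First, the molecular formula is C14H10FNO (counting implicit H from valence).
  C: 14 × 12.011 = 168.154
  F: 1 × 18.998 = 18.998
  H: 10 × 1.008 = 10.080
  N: 1 × 14.007 = 14.007
  O: 1 × 15.999 = 15.999
Sum: 14×12.011 + 1×18.998 + 10×1.008 + 1×14.007 + 1×15.999 = 227.238 → 227.24 g/mol.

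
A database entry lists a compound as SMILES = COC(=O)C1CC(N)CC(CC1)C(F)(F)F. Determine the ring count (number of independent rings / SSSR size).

In SMILES, each pair of matching ring-closure digits denotes one ring-closing bond; the number of such bonds equals the number of independent rings.
Ring-closure bonds here: 1.

1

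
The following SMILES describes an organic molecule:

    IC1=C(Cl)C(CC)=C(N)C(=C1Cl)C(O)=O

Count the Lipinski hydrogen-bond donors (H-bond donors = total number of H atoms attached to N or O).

3

Donors: find every N or O and count the H atoms it carries.
  atom 9 (N): bond orders sum to 1 → 2 H
  atom 14 (O): bond orders sum to 1 → 1 H
  atom 15 (O): bond orders sum to 2 → 0 H
Lipinski HBD = 3.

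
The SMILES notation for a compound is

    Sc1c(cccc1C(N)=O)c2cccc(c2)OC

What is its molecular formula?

Walk through each heavy atom and fill implicit hydrogens from standard valence (C 4, N 3, O 2, S 2, halogen 1); for lowercase aromatic atoms, an aromatic c carries 1 H when it has two neighbours and 0 H with three, and aromatic n carries 0 H:
  atom 1: S, bond orders sum to 1 (valence 2) → 1 H
  atom 2: aromatic c, 3 neighbours → 0 H
  atom 3: aromatic c, 3 neighbours → 0 H
  atom 4: aromatic c, 2 neighbours → 1 H
  atom 5: aromatic c, 2 neighbours → 1 H
  atom 6: aromatic c, 2 neighbours → 1 H
  atom 7: aromatic c, 3 neighbours → 0 H
  atom 8: C, bond orders sum to 4 (valence 4) → 0 H
  atom 9: N, bond orders sum to 1 (valence 3) → 2 H
  atom 10: O, bond orders sum to 2 (valence 2) → 0 H
  atom 11: aromatic c, 3 neighbours → 0 H
  atom 12: aromatic c, 2 neighbours → 1 H
  atom 13: aromatic c, 2 neighbours → 1 H
  atom 14: aromatic c, 2 neighbours → 1 H
  atom 15: aromatic c, 3 neighbours → 0 H
  atom 16: aromatic c, 2 neighbours → 1 H
  atom 17: O, bond orders sum to 2 (valence 2) → 0 H
  atom 18: C, bond orders sum to 1 (valence 4) → 3 H
Totals → C:14, H:13, N:1, O:2, S:1.

C14H13NO2S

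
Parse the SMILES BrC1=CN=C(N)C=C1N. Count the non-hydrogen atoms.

9

Every atom symbol written in the SMILES (organic subset) is one heavy atom; implicit H are not written.
Heavy atoms by element → Br:1, C:5, N:3.
Total: 9.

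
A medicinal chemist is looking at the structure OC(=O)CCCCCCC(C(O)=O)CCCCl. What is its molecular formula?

C12H21ClO4

Walk through each heavy atom and fill implicit hydrogens from standard valence (C 4, N 3, O 2, S 2, halogen 1):
  atom 1: O, bond orders sum to 1 (valence 2) → 1 H
  atom 2: C, bond orders sum to 4 (valence 4) → 0 H
  atom 3: O, bond orders sum to 2 (valence 2) → 0 H
  atom 4: C, bond orders sum to 2 (valence 4) → 2 H
  atom 5: C, bond orders sum to 2 (valence 4) → 2 H
  atom 6: C, bond orders sum to 2 (valence 4) → 2 H
  atom 7: C, bond orders sum to 2 (valence 4) → 2 H
  atom 8: C, bond orders sum to 2 (valence 4) → 2 H
  atom 9: C, bond orders sum to 2 (valence 4) → 2 H
  atom 10: C, bond orders sum to 3 (valence 4) → 1 H
  atom 11: C, bond orders sum to 4 (valence 4) → 0 H
  atom 12: O, bond orders sum to 1 (valence 2) → 1 H
  atom 13: O, bond orders sum to 2 (valence 2) → 0 H
  atom 14: C, bond orders sum to 2 (valence 4) → 2 H
  atom 15: C, bond orders sum to 2 (valence 4) → 2 H
  atom 16: C, bond orders sum to 2 (valence 4) → 2 H
  atom 17: Cl (halogen, monovalent) → 0 H
Totals → C:12, H:21, Cl:1, O:4.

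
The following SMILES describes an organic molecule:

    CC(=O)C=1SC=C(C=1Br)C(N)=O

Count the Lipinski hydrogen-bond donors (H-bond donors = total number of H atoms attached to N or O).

Donors: find every N or O and count the H atoms it carries.
  atom 3 (O): bond orders sum to 2 → 0 H
  atom 11 (N): bond orders sum to 1 → 2 H
  atom 12 (O): bond orders sum to 2 → 0 H
Lipinski HBD = 2.

2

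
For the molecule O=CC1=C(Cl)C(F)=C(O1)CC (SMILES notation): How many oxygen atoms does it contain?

Scan the SMILES for O atoms (remember two-letter symbols like Cl and Br are single atoms).
Oxygen count: 2.

2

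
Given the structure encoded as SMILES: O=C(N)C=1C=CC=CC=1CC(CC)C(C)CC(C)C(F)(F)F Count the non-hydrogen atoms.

22

Every atom symbol written in the SMILES (organic subset) is one heavy atom; implicit H are not written.
Heavy atoms by element → C:17, F:3, N:1, O:1.
Total: 22.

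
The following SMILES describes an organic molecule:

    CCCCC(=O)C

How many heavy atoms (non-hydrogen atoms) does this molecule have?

Every atom symbol written in the SMILES (organic subset) is one heavy atom; implicit H are not written.
Heavy atoms by element → C:6, O:1.
Total: 7.

7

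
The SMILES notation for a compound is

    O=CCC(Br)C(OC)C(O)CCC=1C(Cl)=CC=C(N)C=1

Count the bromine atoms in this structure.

1

Scan the SMILES for Br atoms (remember two-letter symbols like Cl and Br are single atoms).
Bromine count: 1.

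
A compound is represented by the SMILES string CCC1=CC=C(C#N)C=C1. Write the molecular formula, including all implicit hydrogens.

C9H9N

Walk through each heavy atom and fill implicit hydrogens from standard valence (C 4, N 3, O 2, S 2, halogen 1):
  atom 1: C, bond orders sum to 1 (valence 4) → 3 H
  atom 2: C, bond orders sum to 2 (valence 4) → 2 H
  atom 3: C, bond orders sum to 4 (valence 4) → 0 H
  atom 4: C, bond orders sum to 3 (valence 4) → 1 H
  atom 5: C, bond orders sum to 3 (valence 4) → 1 H
  atom 6: C, bond orders sum to 4 (valence 4) → 0 H
  atom 7: C, bond orders sum to 4 (valence 4) → 0 H
  atom 8: N, bond orders sum to 3 (valence 3) → 0 H
  atom 9: C, bond orders sum to 3 (valence 4) → 1 H
  atom 10: C, bond orders sum to 3 (valence 4) → 1 H
Totals → C:9, H:9, N:1.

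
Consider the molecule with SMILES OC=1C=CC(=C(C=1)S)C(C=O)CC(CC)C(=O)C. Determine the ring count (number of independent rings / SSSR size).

1

In SMILES, each pair of matching ring-closure digits denotes one ring-closing bond; the number of such bonds equals the number of independent rings.
Ring-closure bonds here: 1.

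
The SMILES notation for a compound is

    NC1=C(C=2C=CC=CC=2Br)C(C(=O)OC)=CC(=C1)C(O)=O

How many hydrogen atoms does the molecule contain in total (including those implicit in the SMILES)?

12

Walk through each heavy atom and fill implicit hydrogens from standard valence (C 4, N 3, O 2, S 2, halogen 1):
  atom 1: N, bond orders sum to 1 (valence 3) → 2 H
  atom 2: C, bond orders sum to 4 (valence 4) → 0 H
  atom 3: C, bond orders sum to 4 (valence 4) → 0 H
  atom 4: C, bond orders sum to 4 (valence 4) → 0 H
  atom 5: C, bond orders sum to 3 (valence 4) → 1 H
  atom 6: C, bond orders sum to 3 (valence 4) → 1 H
  atom 7: C, bond orders sum to 3 (valence 4) → 1 H
  atom 8: C, bond orders sum to 3 (valence 4) → 1 H
  atom 9: C, bond orders sum to 4 (valence 4) → 0 H
  atom 10: Br (halogen, monovalent) → 0 H
  atom 11: C, bond orders sum to 4 (valence 4) → 0 H
  atom 12: C, bond orders sum to 4 (valence 4) → 0 H
  atom 13: O, bond orders sum to 2 (valence 2) → 0 H
  atom 14: O, bond orders sum to 2 (valence 2) → 0 H
  atom 15: C, bond orders sum to 1 (valence 4) → 3 H
  atom 16: C, bond orders sum to 3 (valence 4) → 1 H
  atom 17: C, bond orders sum to 4 (valence 4) → 0 H
  atom 18: C, bond orders sum to 3 (valence 4) → 1 H
  atom 19: C, bond orders sum to 4 (valence 4) → 0 H
  atom 20: O, bond orders sum to 1 (valence 2) → 1 H
  atom 21: O, bond orders sum to 2 (valence 2) → 0 H
Total hydrogens: 12.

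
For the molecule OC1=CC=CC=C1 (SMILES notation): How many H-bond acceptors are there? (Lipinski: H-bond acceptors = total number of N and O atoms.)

1

N atoms: 0; O atoms: 1.
Lipinski HBA = 0 + 1 = 1.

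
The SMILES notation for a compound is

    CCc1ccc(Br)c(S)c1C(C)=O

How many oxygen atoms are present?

Scan the SMILES for O atoms (remember two-letter symbols like Cl and Br are single atoms).
Oxygen count: 1.

1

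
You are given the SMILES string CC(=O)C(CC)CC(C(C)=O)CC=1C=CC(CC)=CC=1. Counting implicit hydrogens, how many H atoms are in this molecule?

26

Walk through each heavy atom and fill implicit hydrogens from standard valence (C 4, N 3, O 2, S 2, halogen 1):
  atom 1: C, bond orders sum to 1 (valence 4) → 3 H
  atom 2: C, bond orders sum to 4 (valence 4) → 0 H
  atom 3: O, bond orders sum to 2 (valence 2) → 0 H
  atom 4: C, bond orders sum to 3 (valence 4) → 1 H
  atom 5: C, bond orders sum to 2 (valence 4) → 2 H
  atom 6: C, bond orders sum to 1 (valence 4) → 3 H
  atom 7: C, bond orders sum to 2 (valence 4) → 2 H
  atom 8: C, bond orders sum to 3 (valence 4) → 1 H
  atom 9: C, bond orders sum to 4 (valence 4) → 0 H
  atom 10: C, bond orders sum to 1 (valence 4) → 3 H
  atom 11: O, bond orders sum to 2 (valence 2) → 0 H
  atom 12: C, bond orders sum to 2 (valence 4) → 2 H
  atom 13: C, bond orders sum to 4 (valence 4) → 0 H
  atom 14: C, bond orders sum to 3 (valence 4) → 1 H
  atom 15: C, bond orders sum to 3 (valence 4) → 1 H
  atom 16: C, bond orders sum to 4 (valence 4) → 0 H
  atom 17: C, bond orders sum to 2 (valence 4) → 2 H
  atom 18: C, bond orders sum to 1 (valence 4) → 3 H
  atom 19: C, bond orders sum to 3 (valence 4) → 1 H
  atom 20: C, bond orders sum to 3 (valence 4) → 1 H
Total hydrogens: 26.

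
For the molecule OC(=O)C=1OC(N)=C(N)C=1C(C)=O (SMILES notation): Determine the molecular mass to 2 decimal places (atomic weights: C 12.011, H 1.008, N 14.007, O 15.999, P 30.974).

184.15 g/mol

First, the molecular formula is C7H8N2O4 (counting implicit H from valence).
  C: 7 × 12.011 = 84.077
  H: 8 × 1.008 = 8.064
  N: 2 × 14.007 = 28.014
  O: 4 × 15.999 = 63.996
Sum: 7×12.011 + 8×1.008 + 2×14.007 + 4×15.999 = 184.151 → 184.15 g/mol.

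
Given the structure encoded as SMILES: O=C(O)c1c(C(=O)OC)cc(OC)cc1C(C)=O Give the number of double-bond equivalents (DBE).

Molecular formula: C12H12O6.
DoU = (2C + 2 + N − H − X) / 2, where X is the halogen count and O/S are ignored.
    = (2·12 + 2 + 0 − 12 − 0) / 2 = 14 / 2 = 7.

7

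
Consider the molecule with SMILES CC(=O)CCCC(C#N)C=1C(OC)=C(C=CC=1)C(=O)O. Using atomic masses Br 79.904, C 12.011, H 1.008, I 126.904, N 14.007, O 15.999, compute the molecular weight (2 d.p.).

275.30 g/mol

First, the molecular formula is C15H17NO4 (counting implicit H from valence).
  C: 15 × 12.011 = 180.165
  H: 17 × 1.008 = 17.136
  N: 1 × 14.007 = 14.007
  O: 4 × 15.999 = 63.996
Sum: 15×12.011 + 17×1.008 + 1×14.007 + 4×15.999 = 275.304 → 275.30 g/mol.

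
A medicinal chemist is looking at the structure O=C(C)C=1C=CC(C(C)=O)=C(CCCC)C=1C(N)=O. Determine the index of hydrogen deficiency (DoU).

Degree of unsaturation = (number of rings) + (number of π bonds).
Ring closures in the SMILES: 1.
π bonds: 6 double bonds (each 1 DoU) → 6 DoU from unsaturation.
Total DoU = 1 + 6 = 7.

7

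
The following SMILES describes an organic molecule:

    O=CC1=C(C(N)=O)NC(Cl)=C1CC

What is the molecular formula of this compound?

C8H9ClN2O2

Walk through each heavy atom and fill implicit hydrogens from standard valence (C 4, N 3, O 2, S 2, halogen 1):
  atom 1: O, bond orders sum to 2 (valence 2) → 0 H
  atom 2: C, bond orders sum to 3 (valence 4) → 1 H
  atom 3: C, bond orders sum to 4 (valence 4) → 0 H
  atom 4: C, bond orders sum to 4 (valence 4) → 0 H
  atom 5: C, bond orders sum to 4 (valence 4) → 0 H
  atom 6: N, bond orders sum to 1 (valence 3) → 2 H
  atom 7: O, bond orders sum to 2 (valence 2) → 0 H
  atom 8: N, bond orders sum to 2 (valence 3) → 1 H
  atom 9: C, bond orders sum to 4 (valence 4) → 0 H
  atom 10: Cl (halogen, monovalent) → 0 H
  atom 11: C, bond orders sum to 4 (valence 4) → 0 H
  atom 12: C, bond orders sum to 2 (valence 4) → 2 H
  atom 13: C, bond orders sum to 1 (valence 4) → 3 H
Totals → C:8, H:9, Cl:1, N:2, O:2.
In Hill order: C8H9ClN2O2.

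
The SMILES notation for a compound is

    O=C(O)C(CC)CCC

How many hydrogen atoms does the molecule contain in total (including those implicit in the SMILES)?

Walk through each heavy atom and fill implicit hydrogens from standard valence (C 4, N 3, O 2, S 2, halogen 1):
  atom 1: O, bond orders sum to 2 (valence 2) → 0 H
  atom 2: C, bond orders sum to 4 (valence 4) → 0 H
  atom 3: O, bond orders sum to 1 (valence 2) → 1 H
  atom 4: C, bond orders sum to 3 (valence 4) → 1 H
  atom 5: C, bond orders sum to 2 (valence 4) → 2 H
  atom 6: C, bond orders sum to 1 (valence 4) → 3 H
  atom 7: C, bond orders sum to 2 (valence 4) → 2 H
  atom 8: C, bond orders sum to 2 (valence 4) → 2 H
  atom 9: C, bond orders sum to 1 (valence 4) → 3 H
Total hydrogens: 14.

14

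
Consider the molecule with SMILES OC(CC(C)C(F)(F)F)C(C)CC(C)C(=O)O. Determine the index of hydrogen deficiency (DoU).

Molecular formula: C11H19F3O3.
DoU = (2C + 2 + N − H − X) / 2, where X is the halogen count and O/S are ignored.
    = (2·11 + 2 + 0 − 19 − 3) / 2 = 2 / 2 = 1.

1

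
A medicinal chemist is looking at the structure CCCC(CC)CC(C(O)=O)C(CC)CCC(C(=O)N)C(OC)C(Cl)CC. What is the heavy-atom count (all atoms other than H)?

27

Every atom symbol written in the SMILES (organic subset) is one heavy atom; implicit H are not written.
Heavy atoms by element → C:21, Cl:1, N:1, O:4.
Total: 27.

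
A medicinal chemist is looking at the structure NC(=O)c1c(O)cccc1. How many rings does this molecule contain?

In SMILES, each pair of matching ring-closure digits denotes one ring-closing bond; the number of such bonds equals the number of independent rings.
Ring-closure bonds here: 1.

1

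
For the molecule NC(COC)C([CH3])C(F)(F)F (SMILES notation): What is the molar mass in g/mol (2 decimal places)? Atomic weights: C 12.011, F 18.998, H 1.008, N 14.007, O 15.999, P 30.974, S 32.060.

171.16 g/mol

First, the molecular formula is C6H12F3NO (counting implicit H from valence).
  C: 6 × 12.011 = 72.066
  F: 3 × 18.998 = 56.994
  H: 12 × 1.008 = 12.096
  N: 1 × 14.007 = 14.007
  O: 1 × 15.999 = 15.999
Sum: 6×12.011 + 3×18.998 + 12×1.008 + 1×14.007 + 1×15.999 = 171.162 → 171.16 g/mol.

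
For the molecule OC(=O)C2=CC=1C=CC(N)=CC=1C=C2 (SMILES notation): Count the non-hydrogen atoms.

14

Every atom symbol written in the SMILES (organic subset) is one heavy atom; implicit H are not written.
Heavy atoms by element → C:11, N:1, O:2.
Total: 14.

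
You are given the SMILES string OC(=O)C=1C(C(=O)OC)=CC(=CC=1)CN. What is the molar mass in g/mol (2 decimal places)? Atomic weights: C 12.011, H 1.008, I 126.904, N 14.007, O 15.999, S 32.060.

209.20 g/mol

First, the molecular formula is C10H11NO4 (counting implicit H from valence).
  C: 10 × 12.011 = 120.110
  H: 11 × 1.008 = 11.088
  N: 1 × 14.007 = 14.007
  O: 4 × 15.999 = 63.996
Sum: 10×12.011 + 11×1.008 + 1×14.007 + 4×15.999 = 209.201 → 209.20 g/mol.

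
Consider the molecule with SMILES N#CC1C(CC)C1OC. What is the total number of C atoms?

7

Count every carbon token in the SMILES (each C, including those in ring-closure positions and inside branches).
Carbon count: 7.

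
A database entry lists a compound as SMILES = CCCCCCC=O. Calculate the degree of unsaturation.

Molecular formula: C7H14O.
DoU = (2C + 2 + N − H − X) / 2, where X is the halogen count and O/S are ignored.
    = (2·7 + 2 + 0 − 14 − 0) / 2 = 2 / 2 = 1.

1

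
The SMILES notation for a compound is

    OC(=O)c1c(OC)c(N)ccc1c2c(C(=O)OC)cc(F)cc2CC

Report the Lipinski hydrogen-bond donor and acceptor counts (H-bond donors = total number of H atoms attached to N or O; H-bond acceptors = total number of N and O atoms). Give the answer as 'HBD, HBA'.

3, 6

Donors: find every N or O and count the H atoms it carries.
  atom 1 (O): bond orders sum to 1 → 1 H
  atom 3 (O): bond orders sum to 2 → 0 H
  atom 6 (O): bond orders sum to 2 → 0 H
  atom 9 (N): bond orders sum to 1 → 2 H
  atom 16 (O): bond orders sum to 2 → 0 H
  atom 17 (O): bond orders sum to 2 → 0 H
Lipinski HBD = 3.
Acceptors: N atoms = 1, O atoms = 5 → HBA = 6.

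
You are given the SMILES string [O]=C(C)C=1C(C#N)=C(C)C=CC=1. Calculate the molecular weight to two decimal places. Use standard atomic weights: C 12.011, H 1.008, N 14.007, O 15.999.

First, the molecular formula is C10H9NO (counting implicit H from valence).
  C: 10 × 12.011 = 120.110
  H: 9 × 1.008 = 9.072
  N: 1 × 14.007 = 14.007
  O: 1 × 15.999 = 15.999
Sum: 10×12.011 + 9×1.008 + 1×14.007 + 1×15.999 = 159.188 → 159.19 g/mol.

159.19 g/mol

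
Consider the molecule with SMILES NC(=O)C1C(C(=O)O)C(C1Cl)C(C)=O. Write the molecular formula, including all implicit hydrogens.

Walk through each heavy atom and fill implicit hydrogens from standard valence (C 4, N 3, O 2, S 2, halogen 1):
  atom 1: N, bond orders sum to 1 (valence 3) → 2 H
  atom 2: C, bond orders sum to 4 (valence 4) → 0 H
  atom 3: O, bond orders sum to 2 (valence 2) → 0 H
  atom 4: C, bond orders sum to 3 (valence 4) → 1 H
  atom 5: C, bond orders sum to 3 (valence 4) → 1 H
  atom 6: C, bond orders sum to 4 (valence 4) → 0 H
  atom 7: O, bond orders sum to 2 (valence 2) → 0 H
  atom 8: O, bond orders sum to 1 (valence 2) → 1 H
  atom 9: C, bond orders sum to 3 (valence 4) → 1 H
  atom 10: C, bond orders sum to 3 (valence 4) → 1 H
  atom 11: Cl (halogen, monovalent) → 0 H
  atom 12: C, bond orders sum to 4 (valence 4) → 0 H
  atom 13: C, bond orders sum to 1 (valence 4) → 3 H
  atom 14: O, bond orders sum to 2 (valence 2) → 0 H
Totals → C:8, H:10, Cl:1, N:1, O:4.

C8H10ClNO4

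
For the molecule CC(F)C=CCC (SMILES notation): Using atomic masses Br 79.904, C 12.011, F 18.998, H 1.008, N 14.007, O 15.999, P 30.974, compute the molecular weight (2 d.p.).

102.15 g/mol

First, the molecular formula is C6H11F (counting implicit H from valence).
  C: 6 × 12.011 = 72.066
  F: 1 × 18.998 = 18.998
  H: 11 × 1.008 = 11.088
Sum: 6×12.011 + 1×18.998 + 11×1.008 = 102.152 → 102.15 g/mol.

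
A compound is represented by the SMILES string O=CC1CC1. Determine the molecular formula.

Walk through each heavy atom and fill implicit hydrogens from standard valence (C 4, N 3, O 2, S 2, halogen 1):
  atom 1: O, bond orders sum to 2 (valence 2) → 0 H
  atom 2: C, bond orders sum to 3 (valence 4) → 1 H
  atom 3: C, bond orders sum to 3 (valence 4) → 1 H
  atom 4: C, bond orders sum to 2 (valence 4) → 2 H
  atom 5: C, bond orders sum to 2 (valence 4) → 2 H
Totals → C:4, H:6, O:1.
In Hill order: C4H6O.

C4H6O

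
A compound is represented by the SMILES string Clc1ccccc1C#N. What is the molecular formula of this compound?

C7H4ClN

Walk through each heavy atom and fill implicit hydrogens from standard valence (C 4, N 3, O 2, S 2, halogen 1); for lowercase aromatic atoms, an aromatic c carries 1 H when it has two neighbours and 0 H with three, and aromatic n carries 0 H:
  atom 1: Cl (halogen, monovalent) → 0 H
  atom 2: aromatic c, 3 neighbours → 0 H
  atom 3: aromatic c, 2 neighbours → 1 H
  atom 4: aromatic c, 2 neighbours → 1 H
  atom 5: aromatic c, 2 neighbours → 1 H
  atom 6: aromatic c, 2 neighbours → 1 H
  atom 7: aromatic c, 3 neighbours → 0 H
  atom 8: C, bond orders sum to 4 (valence 4) → 0 H
  atom 9: N, bond orders sum to 3 (valence 3) → 0 H
Totals → C:7, H:4, Cl:1, N:1.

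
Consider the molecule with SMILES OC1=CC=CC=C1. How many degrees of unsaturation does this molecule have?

Degree of unsaturation = (number of rings) + (number of π bonds).
Ring closures in the SMILES: 1.
π bonds: 3 double bonds (each 1 DoU) → 3 DoU from unsaturation.
Total DoU = 1 + 3 = 4.

4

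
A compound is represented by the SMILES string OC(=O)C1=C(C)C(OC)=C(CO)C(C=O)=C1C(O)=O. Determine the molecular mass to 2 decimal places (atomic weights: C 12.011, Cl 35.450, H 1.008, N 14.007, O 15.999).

268.22 g/mol

First, the molecular formula is C12H12O7 (counting implicit H from valence).
  C: 12 × 12.011 = 144.132
  H: 12 × 1.008 = 12.096
  O: 7 × 15.999 = 111.993
Sum: 12×12.011 + 12×1.008 + 7×15.999 = 268.221 → 268.22 g/mol.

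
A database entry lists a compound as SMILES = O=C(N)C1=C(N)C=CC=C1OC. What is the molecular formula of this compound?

C8H10N2O2

Walk through each heavy atom and fill implicit hydrogens from standard valence (C 4, N 3, O 2, S 2, halogen 1):
  atom 1: O, bond orders sum to 2 (valence 2) → 0 H
  atom 2: C, bond orders sum to 4 (valence 4) → 0 H
  atom 3: N, bond orders sum to 1 (valence 3) → 2 H
  atom 4: C, bond orders sum to 4 (valence 4) → 0 H
  atom 5: C, bond orders sum to 4 (valence 4) → 0 H
  atom 6: N, bond orders sum to 1 (valence 3) → 2 H
  atom 7: C, bond orders sum to 3 (valence 4) → 1 H
  atom 8: C, bond orders sum to 3 (valence 4) → 1 H
  atom 9: C, bond orders sum to 3 (valence 4) → 1 H
  atom 10: C, bond orders sum to 4 (valence 4) → 0 H
  atom 11: O, bond orders sum to 2 (valence 2) → 0 H
  atom 12: C, bond orders sum to 1 (valence 4) → 3 H
Totals → C:8, H:10, N:2, O:2.
In Hill order: C8H10N2O2.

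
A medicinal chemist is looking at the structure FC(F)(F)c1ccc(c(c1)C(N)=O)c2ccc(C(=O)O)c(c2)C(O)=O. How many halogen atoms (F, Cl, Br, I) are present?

Halogen atoms appear at heavy-atom positions 1, 3, 4 (3×F).
Other groups present: 1 amide, 2 carboxylic acid.
Halogen count: 3.

3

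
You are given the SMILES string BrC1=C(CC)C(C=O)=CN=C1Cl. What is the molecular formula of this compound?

Walk through each heavy atom and fill implicit hydrogens from standard valence (C 4, N 3, O 2, S 2, halogen 1):
  atom 1: Br (halogen, monovalent) → 0 H
  atom 2: C, bond orders sum to 4 (valence 4) → 0 H
  atom 3: C, bond orders sum to 4 (valence 4) → 0 H
  atom 4: C, bond orders sum to 2 (valence 4) → 2 H
  atom 5: C, bond orders sum to 1 (valence 4) → 3 H
  atom 6: C, bond orders sum to 4 (valence 4) → 0 H
  atom 7: C, bond orders sum to 3 (valence 4) → 1 H
  atom 8: O, bond orders sum to 2 (valence 2) → 0 H
  atom 9: C, bond orders sum to 3 (valence 4) → 1 H
  atom 10: N, bond orders sum to 3 (valence 3) → 0 H
  atom 11: C, bond orders sum to 4 (valence 4) → 0 H
  atom 12: Cl (halogen, monovalent) → 0 H
Totals → C:8, H:7, Br:1, Cl:1, N:1, O:1.
In Hill order: C8H7BrClNO.

C8H7BrClNO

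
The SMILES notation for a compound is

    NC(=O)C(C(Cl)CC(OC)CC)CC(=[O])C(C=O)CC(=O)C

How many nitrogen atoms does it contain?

Scan the SMILES for N atoms (remember two-letter symbols like Cl and Br are single atoms).
Nitrogen count: 1.

1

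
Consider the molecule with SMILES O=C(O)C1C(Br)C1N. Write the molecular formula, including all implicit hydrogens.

Walk through each heavy atom and fill implicit hydrogens from standard valence (C 4, N 3, O 2, S 2, halogen 1):
  atom 1: O, bond orders sum to 2 (valence 2) → 0 H
  atom 2: C, bond orders sum to 4 (valence 4) → 0 H
  atom 3: O, bond orders sum to 1 (valence 2) → 1 H
  atom 4: C, bond orders sum to 3 (valence 4) → 1 H
  atom 5: C, bond orders sum to 3 (valence 4) → 1 H
  atom 6: Br (halogen, monovalent) → 0 H
  atom 7: C, bond orders sum to 3 (valence 4) → 1 H
  atom 8: N, bond orders sum to 1 (valence 3) → 2 H
Totals → C:4, H:6, Br:1, N:1, O:2.

C4H6BrNO2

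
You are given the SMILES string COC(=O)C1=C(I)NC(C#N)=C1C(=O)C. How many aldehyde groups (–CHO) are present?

Scan the SMILES for the aldehyde motif — none present.
Groups that are present: 1 ester, 1 ketone, 1 nitrile.

0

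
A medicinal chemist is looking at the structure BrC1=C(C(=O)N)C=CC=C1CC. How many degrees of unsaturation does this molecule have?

Degree of unsaturation = (number of rings) + (number of π bonds).
Ring closures in the SMILES: 1.
π bonds: 4 double bonds (each 1 DoU) → 4 DoU from unsaturation.
Total DoU = 1 + 4 = 5.

5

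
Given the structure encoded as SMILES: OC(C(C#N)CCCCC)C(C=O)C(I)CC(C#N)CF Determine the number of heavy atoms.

Every atom symbol written in the SMILES (organic subset) is one heavy atom; implicit H are not written.
Heavy atoms by element → C:15, F:1, I:1, N:2, O:2.
Total: 21.

21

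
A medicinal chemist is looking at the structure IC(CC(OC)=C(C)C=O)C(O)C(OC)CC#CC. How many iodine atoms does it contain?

1

Scan the SMILES for I atoms (remember two-letter symbols like Cl and Br are single atoms).
Iodine count: 1.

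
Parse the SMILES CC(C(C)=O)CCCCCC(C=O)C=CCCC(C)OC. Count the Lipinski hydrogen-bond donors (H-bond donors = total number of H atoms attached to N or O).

Donors: find every N or O and count the H atoms it carries.
  atom 5 (O): bond orders sum to 2 → 0 H
  atom 13 (O): bond orders sum to 2 → 0 H
  atom 20 (O): bond orders sum to 2 → 0 H
Lipinski HBD = 0.

0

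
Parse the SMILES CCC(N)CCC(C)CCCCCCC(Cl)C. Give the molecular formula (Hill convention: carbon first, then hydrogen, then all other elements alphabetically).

C15H32ClN

Walk through each heavy atom and fill implicit hydrogens from standard valence (C 4, N 3, O 2, S 2, halogen 1):
  atom 1: C, bond orders sum to 1 (valence 4) → 3 H
  atom 2: C, bond orders sum to 2 (valence 4) → 2 H
  atom 3: C, bond orders sum to 3 (valence 4) → 1 H
  atom 4: N, bond orders sum to 1 (valence 3) → 2 H
  atom 5: C, bond orders sum to 2 (valence 4) → 2 H
  atom 6: C, bond orders sum to 2 (valence 4) → 2 H
  atom 7: C, bond orders sum to 3 (valence 4) → 1 H
  atom 8: C, bond orders sum to 1 (valence 4) → 3 H
  atom 9: C, bond orders sum to 2 (valence 4) → 2 H
  atom 10: C, bond orders sum to 2 (valence 4) → 2 H
  atom 11: C, bond orders sum to 2 (valence 4) → 2 H
  atom 12: C, bond orders sum to 2 (valence 4) → 2 H
  atom 13: C, bond orders sum to 2 (valence 4) → 2 H
  atom 14: C, bond orders sum to 2 (valence 4) → 2 H
  atom 15: C, bond orders sum to 3 (valence 4) → 1 H
  atom 16: Cl (halogen, monovalent) → 0 H
  atom 17: C, bond orders sum to 1 (valence 4) → 3 H
Totals → C:15, H:32, Cl:1, N:1.
In Hill order: C15H32ClN.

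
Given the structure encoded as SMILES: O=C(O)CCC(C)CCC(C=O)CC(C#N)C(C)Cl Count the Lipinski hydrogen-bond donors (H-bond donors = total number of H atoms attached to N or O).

1

Donors: find every N or O and count the H atoms it carries.
  atom 1 (O): bond orders sum to 2 → 0 H
  atom 3 (O): bond orders sum to 1 → 1 H
  atom 12 (O): bond orders sum to 2 → 0 H
  atom 16 (N): bond orders sum to 3 → 0 H
Lipinski HBD = 1.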